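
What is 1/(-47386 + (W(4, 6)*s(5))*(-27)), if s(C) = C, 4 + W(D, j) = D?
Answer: -1/47386 ≈ -2.1103e-5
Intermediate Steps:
W(D, j) = -4 + D
1/(-47386 + (W(4, 6)*s(5))*(-27)) = 1/(-47386 + ((-4 + 4)*5)*(-27)) = 1/(-47386 + (0*5)*(-27)) = 1/(-47386 + 0*(-27)) = 1/(-47386 + 0) = 1/(-47386) = -1/47386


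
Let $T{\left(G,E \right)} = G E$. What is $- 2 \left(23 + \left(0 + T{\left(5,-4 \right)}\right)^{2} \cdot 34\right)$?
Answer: $-27246$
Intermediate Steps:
$T{\left(G,E \right)} = E G$
$- 2 \left(23 + \left(0 + T{\left(5,-4 \right)}\right)^{2} \cdot 34\right) = - 2 \left(23 + \left(0 - 20\right)^{2} \cdot 34\right) = - 2 \left(23 + \left(-20\right)^{2} \cdot 34\right) = - 2 \left(23 + 400 \cdot 34\right) = - 2 \left(23 + 13600\right) = \left(-2\right) 13623 = -27246$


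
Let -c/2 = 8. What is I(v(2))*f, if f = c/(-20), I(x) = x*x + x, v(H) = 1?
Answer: 8/5 ≈ 1.6000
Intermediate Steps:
c = -16 (c = -2*8 = -16)
I(x) = x + x**2 (I(x) = x**2 + x = x + x**2)
f = 4/5 (f = -16/(-20) = -16*(-1/20) = 4/5 ≈ 0.80000)
I(v(2))*f = (1*(1 + 1))*(4/5) = (1*2)*(4/5) = 2*(4/5) = 8/5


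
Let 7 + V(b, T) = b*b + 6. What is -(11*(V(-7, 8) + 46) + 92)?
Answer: -1126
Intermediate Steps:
V(b, T) = -1 + b**2 (V(b, T) = -7 + (b*b + 6) = -7 + (b**2 + 6) = -7 + (6 + b**2) = -1 + b**2)
-(11*(V(-7, 8) + 46) + 92) = -(11*((-1 + (-7)**2) + 46) + 92) = -(11*((-1 + 49) + 46) + 92) = -(11*(48 + 46) + 92) = -(11*94 + 92) = -(1034 + 92) = -1*1126 = -1126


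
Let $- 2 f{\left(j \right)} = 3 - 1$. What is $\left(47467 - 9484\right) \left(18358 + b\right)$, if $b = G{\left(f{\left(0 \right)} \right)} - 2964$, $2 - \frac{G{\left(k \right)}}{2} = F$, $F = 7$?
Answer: $584330472$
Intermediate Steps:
$f{\left(j \right)} = -1$ ($f{\left(j \right)} = - \frac{3 - 1}{2} = \left(- \frac{1}{2}\right) 2 = -1$)
$G{\left(k \right)} = -10$ ($G{\left(k \right)} = 4 - 14 = -10$)
$b = -2974$ ($b = -10 - 2964 = -2974$)
$\left(47467 - 9484\right) \left(18358 + b\right) = \left(47467 - 9484\right) \left(18358 - 2974\right) = 37983 \cdot 15384 = 584330472$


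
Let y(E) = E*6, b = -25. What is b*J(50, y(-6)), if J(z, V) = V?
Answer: 900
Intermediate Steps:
y(E) = 6*E
b*J(50, y(-6)) = -150*(-6) = -25*(-36) = 900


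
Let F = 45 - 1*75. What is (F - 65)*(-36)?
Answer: 3420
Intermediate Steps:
F = -30 (F = 45 - 75 = -30)
(F - 65)*(-36) = (-30 - 65)*(-36) = -95*(-36) = 3420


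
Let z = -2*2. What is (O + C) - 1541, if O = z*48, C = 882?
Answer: -851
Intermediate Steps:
z = -4
O = -192 (O = -4*48 = -192)
(O + C) - 1541 = (-192 + 882) - 1541 = 690 - 1541 = -851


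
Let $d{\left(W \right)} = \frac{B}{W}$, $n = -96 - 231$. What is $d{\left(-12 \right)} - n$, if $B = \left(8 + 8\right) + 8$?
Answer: $325$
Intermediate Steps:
$B = 24$ ($B = 16 + 8 = 24$)
$n = -327$
$d{\left(W \right)} = \frac{24}{W}$
$d{\left(-12 \right)} - n = \frac{24}{-12} - -327 = 24 \left(- \frac{1}{12}\right) + 327 = -2 + 327 = 325$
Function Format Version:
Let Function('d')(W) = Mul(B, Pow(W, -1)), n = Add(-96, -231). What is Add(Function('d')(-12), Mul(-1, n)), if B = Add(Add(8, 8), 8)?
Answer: 325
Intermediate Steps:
B = 24 (B = Add(16, 8) = 24)
n = -327
Function('d')(W) = Mul(24, Pow(W, -1))
Add(Function('d')(-12), Mul(-1, n)) = Add(Mul(24, Pow(-12, -1)), Mul(-1, -327)) = Add(Mul(24, Rational(-1, 12)), 327) = Add(-2, 327) = 325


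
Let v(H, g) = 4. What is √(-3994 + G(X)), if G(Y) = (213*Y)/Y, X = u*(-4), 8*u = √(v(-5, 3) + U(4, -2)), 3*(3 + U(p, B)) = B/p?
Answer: I*√3781 ≈ 61.49*I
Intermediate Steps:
U(p, B) = -3 + B/(3*p) (U(p, B) = -3 + (B/p)/3 = -3 + B/(3*p))
u = √30/48 (u = √(4 + (-3 + (⅓)*(-2)/4))/8 = √(4 + (-3 + (⅓)*(-2)*(¼)))/8 = √(4 + (-3 - ⅙))/8 = √(4 - 19/6)/8 = √(⅚)/8 = (√30/6)/8 = √30/48 ≈ 0.11411)
X = -√30/12 (X = (√30/48)*(-4) = -√30/12 ≈ -0.45644)
G(Y) = 213
√(-3994 + G(X)) = √(-3994 + 213) = √(-3781) = I*√3781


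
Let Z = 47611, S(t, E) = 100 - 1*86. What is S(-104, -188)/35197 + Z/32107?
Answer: 1676213865/1130070079 ≈ 1.4833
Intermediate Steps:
S(t, E) = 14 (S(t, E) = 100 - 86 = 14)
S(-104, -188)/35197 + Z/32107 = 14/35197 + 47611/32107 = 1676213865/1130070079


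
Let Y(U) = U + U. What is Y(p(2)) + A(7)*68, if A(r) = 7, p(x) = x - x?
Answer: 476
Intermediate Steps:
p(x) = 0
Y(U) = 2*U
Y(p(2)) + A(7)*68 = 2*0 + 7*68 = 0 + 476 = 476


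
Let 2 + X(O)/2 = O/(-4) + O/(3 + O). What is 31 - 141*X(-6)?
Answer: -392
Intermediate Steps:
X(O) = -4 - O/2 + 2*O/(3 + O) (X(O) = -4 + 2*(O/(-4) + O/(3 + O)) = -4 + 2*(O*(-¼) + O/(3 + O)) = -4 + 2*(-O/4 + O/(3 + O)) = -4 + (-O/2 + 2*O/(3 + O)) = -4 - O/2 + 2*O/(3 + O))
31 - 141*X(-6) = 31 - 141*(-24 - 1*(-6)² - 7*(-6))/(2*(3 - 6)) = 31 - 141*(-24 - 1*36 + 42)/(2*(-3)) = 31 - 141*(-1)*(-24 - 36 + 42)/(2*3) = 31 - 141*(-1)*(-18)/(2*3) = 31 - 141*3 = 31 - 423 = -392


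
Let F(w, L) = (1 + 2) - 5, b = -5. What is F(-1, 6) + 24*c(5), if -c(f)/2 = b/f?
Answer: 46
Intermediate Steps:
F(w, L) = -2 (F(w, L) = 3 - 5 = -2)
c(f) = 10/f (c(f) = -(-10)/f = 10/f)
F(-1, 6) + 24*c(5) = -2 + 24*(10/5) = -2 + 24*(10*(1/5)) = -2 + 24*2 = -2 + 48 = 46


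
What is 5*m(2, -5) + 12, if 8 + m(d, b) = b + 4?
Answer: -33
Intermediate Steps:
m(d, b) = -4 + b (m(d, b) = -8 + (b + 4) = -8 + (4 + b) = -4 + b)
5*m(2, -5) + 12 = 5*(-4 - 5) + 12 = 5*(-9) + 12 = -45 + 12 = -33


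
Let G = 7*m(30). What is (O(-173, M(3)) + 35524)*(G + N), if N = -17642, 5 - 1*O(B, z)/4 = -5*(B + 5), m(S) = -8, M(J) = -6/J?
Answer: -569592432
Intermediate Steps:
O(B, z) = 120 + 20*B (O(B, z) = 20 - (-20)*(B + 5) = 20 - (-20)*(5 + B) = 20 - 4*(-25 - 5*B) = 20 + (100 + 20*B) = 120 + 20*B)
G = -56 (G = 7*(-8) = -56)
(O(-173, M(3)) + 35524)*(G + N) = ((120 + 20*(-173)) + 35524)*(-56 - 17642) = ((120 - 3460) + 35524)*(-17698) = (-3340 + 35524)*(-17698) = 32184*(-17698) = -569592432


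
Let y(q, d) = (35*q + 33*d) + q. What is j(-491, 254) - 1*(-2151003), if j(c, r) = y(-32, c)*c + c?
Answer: 10671817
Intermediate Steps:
y(q, d) = 33*d + 36*q (y(q, d) = (33*d + 35*q) + q = 33*d + 36*q)
j(c, r) = c + c*(-1152 + 33*c) (j(c, r) = (33*c + 36*(-32))*c + c = (33*c - 1152)*c + c = (-1152 + 33*c)*c + c = c*(-1152 + 33*c) + c = c + c*(-1152 + 33*c))
j(-491, 254) - 1*(-2151003) = -491*(-1151 + 33*(-491)) - 1*(-2151003) = -491*(-1151 - 16203) + 2151003 = -491*(-17354) + 2151003 = 8520814 + 2151003 = 10671817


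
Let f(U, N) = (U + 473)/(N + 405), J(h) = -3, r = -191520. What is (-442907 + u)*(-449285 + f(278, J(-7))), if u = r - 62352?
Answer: 125846522631001/402 ≈ 3.1305e+11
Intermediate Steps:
u = -253872 (u = -191520 - 62352 = -253872)
f(U, N) = (473 + U)/(405 + N)
(-442907 + u)*(-449285 + f(278, J(-7))) = (-442907 - 253872)*(-449285 + (473 + 278)/(405 - 3)) = -696779*(-449285 + 751/402) = -696779*(-180611819/402) = 125846522631001/402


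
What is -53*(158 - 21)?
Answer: -7261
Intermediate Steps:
-53*(158 - 21) = -53*137 = -7261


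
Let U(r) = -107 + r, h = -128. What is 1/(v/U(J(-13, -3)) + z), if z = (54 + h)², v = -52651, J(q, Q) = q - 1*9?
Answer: 129/759055 ≈ 0.00016995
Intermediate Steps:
J(q, Q) = -9 + q (J(q, Q) = q - 9 = -9 + q)
z = 5476 (z = (54 - 128)² = (-74)² = 5476)
1/(v/U(J(-13, -3)) + z) = 1/(-52651/(-107 + (-9 - 13)) + 5476) = 1/(-52651/(-107 - 22) + 5476) = 1/(-52651/(-129) + 5476) = 1/(-52651*(-1/129) + 5476) = 1/(52651/129 + 5476) = 1/(759055/129) = 129/759055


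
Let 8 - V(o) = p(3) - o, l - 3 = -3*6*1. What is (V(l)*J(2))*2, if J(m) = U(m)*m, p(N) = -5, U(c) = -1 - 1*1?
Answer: 16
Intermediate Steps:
U(c) = -2 (U(c) = -1 - 1 = -2)
l = -15 (l = 3 - 3*6*1 = 3 - 18*1 = 3 - 18 = -15)
J(m) = -2*m
V(o) = 13 + o (V(o) = 8 - (-5 - o) = 8 + (5 + o) = 13 + o)
(V(l)*J(2))*2 = ((13 - 15)*(-2*2))*2 = -2*(-4)*2 = 8*2 = 16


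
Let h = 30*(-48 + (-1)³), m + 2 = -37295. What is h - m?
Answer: 35827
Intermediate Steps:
m = -37297 (m = -2 - 37295 = -37297)
h = -1470 (h = 30*(-48 - 1) = 30*(-49) = -1470)
h - m = -1470 - 1*(-37297) = -1470 + 37297 = 35827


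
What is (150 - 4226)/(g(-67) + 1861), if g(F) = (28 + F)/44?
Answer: -179344/81845 ≈ -2.1913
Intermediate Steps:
g(F) = 7/11 + F/44 (g(F) = (28 + F)*(1/44) = 7/11 + F/44)
(150 - 4226)/(g(-67) + 1861) = (150 - 4226)/((7/11 + (1/44)*(-67)) + 1861) = -4076/((7/11 - 67/44) + 1861) = -4076/(-39/44 + 1861) = -4076/81845/44 = -4076*44/81845 = -179344/81845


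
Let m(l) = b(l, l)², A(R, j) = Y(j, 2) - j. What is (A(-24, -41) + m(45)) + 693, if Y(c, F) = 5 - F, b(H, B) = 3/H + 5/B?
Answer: 1492489/2025 ≈ 737.03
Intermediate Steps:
A(R, j) = 3 - j (A(R, j) = (5 - 1*2) - j = (5 - 2) - j = 3 - j)
m(l) = 64/l² (m(l) = (3/l + 5/l)² = (8/l)² = 64/l²)
(A(-24, -41) + m(45)) + 693 = ((3 - 1*(-41)) + 64/45²) + 693 = ((3 + 41) + 64*(1/2025)) + 693 = (44 + 64/2025) + 693 = 89164/2025 + 693 = 1492489/2025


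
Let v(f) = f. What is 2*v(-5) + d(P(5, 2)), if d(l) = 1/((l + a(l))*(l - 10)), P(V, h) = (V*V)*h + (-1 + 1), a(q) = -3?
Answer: -18799/1880 ≈ -9.9995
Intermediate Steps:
P(V, h) = h*V² (P(V, h) = V²*h + 0 = h*V² + 0 = h*V²)
d(l) = 1/((-10 + l)*(-3 + l)) (d(l) = 1/((l - 3)*(l - 10)) = 1/((-3 + l)*(-10 + l)) = 1/((-10 + l)*(-3 + l)))
2*v(-5) + d(P(5, 2)) = 2*(-5) + 1/(30 + (2*5²)² - 26*5²) = -10 + 1/(30 + (2*25)² - 26*25) = -10 + 1/(30 + 50² - 13*50) = -10 + 1/(30 + 2500 - 650) = -10 + 1/1880 = -18799/1880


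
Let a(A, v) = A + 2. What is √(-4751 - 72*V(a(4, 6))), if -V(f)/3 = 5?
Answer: I*√3671 ≈ 60.589*I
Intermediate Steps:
a(A, v) = 2 + A
V(f) = -15 (V(f) = -3*5 = -15)
√(-4751 - 72*V(a(4, 6))) = √(-4751 - 72*(-15)) = √(-4751 + 1080) = √(-3671) = I*√3671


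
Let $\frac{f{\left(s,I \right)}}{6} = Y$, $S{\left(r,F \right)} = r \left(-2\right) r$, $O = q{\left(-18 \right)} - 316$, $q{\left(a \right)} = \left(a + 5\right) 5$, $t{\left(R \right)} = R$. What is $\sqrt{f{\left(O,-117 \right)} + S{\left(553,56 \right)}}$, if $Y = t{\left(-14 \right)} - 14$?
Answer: $i \sqrt{611786} \approx 782.17 i$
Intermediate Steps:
$q{\left(a \right)} = 25 + 5 a$ ($q{\left(a \right)} = \left(5 + a\right) 5 = 25 + 5 a$)
$Y = -28$ ($Y = -14 - 14 = -28$)
$O = -381$ ($O = \left(25 + 5 \left(-18\right)\right) - 316 = \left(25 - 90\right) - 316 = -65 - 316 = -381$)
$S{\left(r,F \right)} = - 2 r^{2}$ ($S{\left(r,F \right)} = - 2 r r = - 2 r^{2}$)
$f{\left(s,I \right)} = -168$ ($f{\left(s,I \right)} = 6 \left(-28\right) = -168$)
$\sqrt{f{\left(O,-117 \right)} + S{\left(553,56 \right)}} = \sqrt{-168 - 2 \cdot 553^{2}} = \sqrt{-168 - 611618} = \sqrt{-611786} = i \sqrt{611786}$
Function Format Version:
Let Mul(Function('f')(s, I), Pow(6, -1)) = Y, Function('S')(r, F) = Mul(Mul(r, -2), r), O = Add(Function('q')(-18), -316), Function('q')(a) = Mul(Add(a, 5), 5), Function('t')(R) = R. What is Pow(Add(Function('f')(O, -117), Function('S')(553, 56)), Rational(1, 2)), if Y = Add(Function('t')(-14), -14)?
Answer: Mul(I, Pow(611786, Rational(1, 2))) ≈ Mul(782.17, I)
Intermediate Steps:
Function('q')(a) = Add(25, Mul(5, a)) (Function('q')(a) = Mul(Add(5, a), 5) = Add(25, Mul(5, a)))
Y = -28 (Y = Add(-14, -14) = -28)
O = -381 (O = Add(Add(25, Mul(5, -18)), -316) = Add(Add(25, -90), -316) = Add(-65, -316) = -381)
Function('S')(r, F) = Mul(-2, Pow(r, 2)) (Function('S')(r, F) = Mul(Mul(-2, r), r) = Mul(-2, Pow(r, 2)))
Function('f')(s, I) = -168 (Function('f')(s, I) = Mul(6, -28) = -168)
Pow(Add(Function('f')(O, -117), Function('S')(553, 56)), Rational(1, 2)) = Pow(Add(-168, Mul(-2, Pow(553, 2))), Rational(1, 2)) = Pow(Add(-168, Mul(-2, 305809)), Rational(1, 2)) = Pow(Add(-168, -611618), Rational(1, 2)) = Pow(-611786, Rational(1, 2)) = Mul(I, Pow(611786, Rational(1, 2)))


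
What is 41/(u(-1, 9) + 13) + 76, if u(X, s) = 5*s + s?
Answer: 5133/67 ≈ 76.612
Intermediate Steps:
u(X, s) = 6*s
41/(u(-1, 9) + 13) + 76 = 41/(6*9 + 13) + 76 = 41/(54 + 13) + 76 = 41/67 + 76 = 5133/67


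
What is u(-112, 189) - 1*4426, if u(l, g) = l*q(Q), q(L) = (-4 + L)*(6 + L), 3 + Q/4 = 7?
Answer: -33994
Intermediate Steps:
Q = 16 (Q = -12 + 4*7 = -12 + 28 = 16)
u(l, g) = 264*l (u(l, g) = l*(-24 + 16² + 2*16) = l*(-24 + 256 + 32) = l*264 = 264*l)
u(-112, 189) - 1*4426 = 264*(-112) - 1*4426 = -29568 - 4426 = -33994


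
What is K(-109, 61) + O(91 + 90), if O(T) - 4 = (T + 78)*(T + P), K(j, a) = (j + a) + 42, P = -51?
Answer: 33668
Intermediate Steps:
K(j, a) = 42 + a + j (K(j, a) = (a + j) + 42 = 42 + a + j)
O(T) = 4 + (-51 + T)*(78 + T) (O(T) = 4 + (T + 78)*(T - 51) = 4 + (78 + T)*(-51 + T) = 4 + (-51 + T)*(78 + T))
K(-109, 61) + O(91 + 90) = (42 + 61 - 109) + (-3974 + (91 + 90)² + 27*(91 + 90)) = -6 + (-3974 + 181² + 27*181) = -6 + (-3974 + 32761 + 4887) = -6 + 33674 = 33668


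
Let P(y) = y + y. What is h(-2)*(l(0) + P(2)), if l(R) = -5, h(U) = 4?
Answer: -4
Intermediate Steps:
P(y) = 2*y
h(-2)*(l(0) + P(2)) = 4*(-5 + 2*2) = 4*(-5 + 4) = 4*(-1) = -4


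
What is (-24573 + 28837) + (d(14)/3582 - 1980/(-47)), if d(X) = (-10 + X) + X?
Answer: 40275259/9353 ≈ 4306.1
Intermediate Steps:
d(X) = -10 + 2*X
(-24573 + 28837) + (d(14)/3582 - 1980/(-47)) = (-24573 + 28837) + ((-10 + 2*14)/3582 - 1980/(-47)) = 4264 + ((-10 + 28)*(1/3582) - 1980*(-1/47)) = 4264 + (18*(1/3582) + 1980/47) = 4264 + (1/199 + 1980/47) = 4264 + 394067/9353 = 40275259/9353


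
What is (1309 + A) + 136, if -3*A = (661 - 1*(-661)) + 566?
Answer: 2447/3 ≈ 815.67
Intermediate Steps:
A = -1888/3 (A = -((661 - 1*(-661)) + 566)/3 = -((661 + 661) + 566)/3 = -(1322 + 566)/3 = -⅓*1888 = -1888/3 ≈ -629.33)
(1309 + A) + 136 = (1309 - 1888/3) + 136 = 2039/3 + 136 = 2447/3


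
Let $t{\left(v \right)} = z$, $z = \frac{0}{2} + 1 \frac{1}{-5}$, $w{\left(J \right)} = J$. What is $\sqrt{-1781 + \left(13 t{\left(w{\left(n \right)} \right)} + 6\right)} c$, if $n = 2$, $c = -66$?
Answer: $- \frac{132 i \sqrt{11110}}{5} \approx - 2782.7 i$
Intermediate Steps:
$z = - \frac{1}{5}$ ($z = 0 \cdot \frac{1}{2} + 1 \left(- \frac{1}{5}\right) = 0 - \frac{1}{5} = - \frac{1}{5} \approx -0.2$)
$t{\left(v \right)} = - \frac{1}{5}$
$\sqrt{-1781 + \left(13 t{\left(w{\left(n \right)} \right)} + 6\right)} c = \sqrt{-1781 + \left(13 \left(- \frac{1}{5}\right) + 6\right)} \left(-66\right) = \sqrt{-1781 + \left(- \frac{13}{5} + 6\right)} \left(-66\right) = \sqrt{-1781 + \frac{17}{5}} \left(-66\right) = \sqrt{- \frac{8888}{5}} \left(-66\right) = \frac{2 i \sqrt{11110}}{5} \left(-66\right) = - \frac{132 i \sqrt{11110}}{5}$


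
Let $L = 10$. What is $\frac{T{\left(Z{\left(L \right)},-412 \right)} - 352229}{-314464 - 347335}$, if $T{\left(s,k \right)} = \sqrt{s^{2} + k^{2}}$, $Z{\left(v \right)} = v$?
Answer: $\frac{352229}{661799} - \frac{2 \sqrt{42461}}{661799} \approx 0.53161$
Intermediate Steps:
$T{\left(s,k \right)} = \sqrt{k^{2} + s^{2}}$
$\frac{T{\left(Z{\left(L \right)},-412 \right)} - 352229}{-314464 - 347335} = \frac{\sqrt{\left(-412\right)^{2} + 10^{2}} - 352229}{-314464 - 347335} = \frac{\sqrt{169744 + 100} - 352229}{-661799} = \left(\sqrt{169844} - 352229\right) \left(- \frac{1}{661799}\right) = \left(2 \sqrt{42461} - 352229\right) \left(- \frac{1}{661799}\right) = \left(-352229 + 2 \sqrt{42461}\right) \left(- \frac{1}{661799}\right) = \frac{352229}{661799} - \frac{2 \sqrt{42461}}{661799}$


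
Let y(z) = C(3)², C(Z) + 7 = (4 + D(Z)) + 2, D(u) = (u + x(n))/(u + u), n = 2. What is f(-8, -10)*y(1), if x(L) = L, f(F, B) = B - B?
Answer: 0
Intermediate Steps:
f(F, B) = 0
D(u) = (2 + u)/(2*u) (D(u) = (u + 2)/(u + u) = (2 + u)/((2*u)) = (2 + u)*(1/(2*u)) = (2 + u)/(2*u))
C(Z) = -1 + (2 + Z)/(2*Z) (C(Z) = -7 + ((4 + (2 + Z)/(2*Z)) + 2) = -7 + (6 + (2 + Z)/(2*Z)) = -1 + (2 + Z)/(2*Z))
y(z) = 1/36 (y(z) = ((½)*(2 - 1*3)/3)² = ((½)*(⅓)*(2 - 3))² = ((½)*(⅓)*(-1))² = (-⅙)² = 1/36)
f(-8, -10)*y(1) = 0*(1/36) = 0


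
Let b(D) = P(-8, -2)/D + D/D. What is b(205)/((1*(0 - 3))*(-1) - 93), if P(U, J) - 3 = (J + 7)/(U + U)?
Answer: -3323/295200 ≈ -0.011257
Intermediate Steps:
P(U, J) = 3 + (7 + J)/(2*U) (P(U, J) = 3 + (J + 7)/(U + U) = 3 + (7 + J)/((2*U)) = 3 + (7 + J)*(1/(2*U)) = 3 + (7 + J)/(2*U))
b(D) = 1 + 43/(16*D) (b(D) = ((½)*(7 - 2 + 6*(-8))/(-8))/D + D/D = ((½)*(-⅛)*(7 - 2 - 48))/D + 1 = ((½)*(-⅛)*(-43))/D + 1 = 43/(16*D) + 1 = 1 + 43/(16*D))
b(205)/((1*(0 - 3))*(-1) - 93) = ((43/16 + 205)/205)/((1*(0 - 3))*(-1) - 93) = ((1/205)*(3323/16))/((1*(-3))*(-1) - 93) = 3323/(3280*(-3*(-1) - 93)) = 3323/(3280*(3 - 93)) = (3323/3280)/(-90) = (3323/3280)*(-1/90) = -3323/295200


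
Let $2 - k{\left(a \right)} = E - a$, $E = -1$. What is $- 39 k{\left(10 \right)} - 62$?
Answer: $-569$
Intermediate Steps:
$k{\left(a \right)} = 3 + a$ ($k{\left(a \right)} = 2 - \left(-1 - a\right) = 2 + \left(1 + a\right) = 3 + a$)
$- 39 k{\left(10 \right)} - 62 = - 39 \left(3 + 10\right) - 62 = \left(-39\right) 13 - 62 = -507 - 62 = -569$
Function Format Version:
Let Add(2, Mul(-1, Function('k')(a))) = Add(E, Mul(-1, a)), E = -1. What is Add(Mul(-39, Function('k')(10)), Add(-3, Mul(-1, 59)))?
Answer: -569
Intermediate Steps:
Function('k')(a) = Add(3, a) (Function('k')(a) = Add(2, Mul(-1, Add(-1, Mul(-1, a)))) = Add(2, Add(1, a)) = Add(3, a))
Add(Mul(-39, Function('k')(10)), Add(-3, Mul(-1, 59))) = Add(Mul(-39, Add(3, 10)), Add(-3, Mul(-1, 59))) = Add(Mul(-39, 13), Add(-3, -59)) = Add(-507, -62) = -569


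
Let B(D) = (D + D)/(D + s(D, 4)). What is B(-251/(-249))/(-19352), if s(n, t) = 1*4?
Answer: -251/12065972 ≈ -2.0802e-5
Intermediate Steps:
s(n, t) = 4
B(D) = 2*D/(4 + D) (B(D) = (D + D)/(D + 4) = (2*D)/(4 + D) = 2*D/(4 + D))
B(-251/(-249))/(-19352) = (2*(-251/(-249))/(4 - 251/(-249)))/(-19352) = (2*(-251*(-1/249))/(4 - 251*(-1/249)))*(-1/19352) = (2*(251/249)/(4 + 251/249))*(-1/19352) = (2*(251/249)/(1247/249))*(-1/19352) = (2*(251/249)*(249/1247))*(-1/19352) = (502/1247)*(-1/19352) = -251/12065972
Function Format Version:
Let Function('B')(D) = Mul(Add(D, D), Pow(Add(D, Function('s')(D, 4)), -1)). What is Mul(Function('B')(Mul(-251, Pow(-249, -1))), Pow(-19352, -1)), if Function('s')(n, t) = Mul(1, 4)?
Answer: Rational(-251, 12065972) ≈ -2.0802e-5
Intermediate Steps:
Function('s')(n, t) = 4
Function('B')(D) = Mul(2, D, Pow(Add(4, D), -1)) (Function('B')(D) = Mul(Add(D, D), Pow(Add(D, 4), -1)) = Mul(Mul(2, D), Pow(Add(4, D), -1)) = Mul(2, D, Pow(Add(4, D), -1)))
Mul(Function('B')(Mul(-251, Pow(-249, -1))), Pow(-19352, -1)) = Mul(Mul(2, Mul(-251, Pow(-249, -1)), Pow(Add(4, Mul(-251, Pow(-249, -1))), -1)), Pow(-19352, -1)) = Mul(Mul(2, Mul(-251, Rational(-1, 249)), Pow(Add(4, Mul(-251, Rational(-1, 249))), -1)), Rational(-1, 19352)) = Mul(Mul(2, Rational(251, 249), Pow(Add(4, Rational(251, 249)), -1)), Rational(-1, 19352)) = Mul(Mul(2, Rational(251, 249), Pow(Rational(1247, 249), -1)), Rational(-1, 19352)) = Mul(Mul(2, Rational(251, 249), Rational(249, 1247)), Rational(-1, 19352)) = Mul(Rational(502, 1247), Rational(-1, 19352)) = Rational(-251, 12065972)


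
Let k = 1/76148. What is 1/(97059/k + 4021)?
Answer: 1/7390852753 ≈ 1.3530e-10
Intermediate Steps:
k = 1/76148 ≈ 1.3132e-5
1/(97059/k + 4021) = 1/(97059/(1/76148) + 4021) = 1/(97059*76148 + 4021) = 1/(7390848732 + 4021) = 1/7390852753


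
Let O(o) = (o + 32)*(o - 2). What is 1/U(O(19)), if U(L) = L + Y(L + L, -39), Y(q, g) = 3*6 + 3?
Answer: 1/888 ≈ 0.0011261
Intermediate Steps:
Y(q, g) = 21 (Y(q, g) = 18 + 3 = 21)
O(o) = (-2 + o)*(32 + o) (O(o) = (32 + o)*(-2 + o) = (-2 + o)*(32 + o))
U(L) = 21 + L (U(L) = L + 21 = 21 + L)
1/U(O(19)) = 1/(21 + (-64 + 19**2 + 30*19)) = 1/(21 + (-64 + 361 + 570)) = 1/(21 + 867) = 1/888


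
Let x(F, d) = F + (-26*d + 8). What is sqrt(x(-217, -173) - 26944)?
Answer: I*sqrt(22655) ≈ 150.52*I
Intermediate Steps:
x(F, d) = 8 + F - 26*d (x(F, d) = F + (8 - 26*d) = 8 + F - 26*d)
sqrt(x(-217, -173) - 26944) = sqrt((8 - 217 - 26*(-173)) - 26944) = sqrt((8 - 217 + 4498) - 26944) = sqrt(4289 - 26944) = sqrt(-22655) = I*sqrt(22655)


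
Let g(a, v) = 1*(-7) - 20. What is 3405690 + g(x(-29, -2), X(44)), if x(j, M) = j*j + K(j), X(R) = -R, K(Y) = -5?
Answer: 3405663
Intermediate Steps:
x(j, M) = -5 + j**2 (x(j, M) = j*j - 5 = j**2 - 5 = -5 + j**2)
g(a, v) = -27 (g(a, v) = -7 - 20 = -27)
3405690 + g(x(-29, -2), X(44)) = 3405690 - 27 = 3405663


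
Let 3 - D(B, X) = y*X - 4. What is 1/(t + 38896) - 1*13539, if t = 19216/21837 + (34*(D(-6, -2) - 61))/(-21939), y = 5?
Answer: -84098967334911771/6211608500968 ≈ -13539.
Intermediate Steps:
D(B, X) = 7 - 5*X (D(B, X) = 3 - (5*X - 4) = 3 - (-4 + 5*X) = 3 + (4 - 5*X) = 7 - 5*X)
t = 151415992/159693981 (t = 19216/21837 + (34*((7 - 5*(-2)) - 61))/(-21939) = 19216*(1/21837) + (34*((7 + 10) - 61))*(-1/21939) = 19216/21837 + (34*(17 - 61))*(-1/21939) = 19216/21837 + (34*(-44))*(-1/21939) = 19216/21837 - 1496*(-1/21939) = 19216/21837 + 1496/21939 = 151415992/159693981 ≈ 0.94816)
1/(t + 38896) - 1*13539 = 1/(151415992/159693981 + 38896) - 1*13539 = 1/(6211608500968/159693981) - 13539 = 159693981/6211608500968 - 13539 = -84098967334911771/6211608500968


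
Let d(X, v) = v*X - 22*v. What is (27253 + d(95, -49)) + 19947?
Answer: 43623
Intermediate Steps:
d(X, v) = -22*v + X*v (d(X, v) = X*v - 22*v = -22*v + X*v)
(27253 + d(95, -49)) + 19947 = (27253 - 49*(-22 + 95)) + 19947 = (27253 - 49*73) + 19947 = (27253 - 3577) + 19947 = 23676 + 19947 = 43623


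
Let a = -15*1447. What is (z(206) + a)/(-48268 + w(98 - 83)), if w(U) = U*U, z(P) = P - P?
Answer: 21705/48043 ≈ 0.45178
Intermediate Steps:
z(P) = 0
a = -21705
w(U) = U²
(z(206) + a)/(-48268 + w(98 - 83)) = (0 - 21705)/(-48268 + (98 - 83)²) = -21705/(-48268 + 15²) = -21705/(-48268 + 225) = -21705/(-48043) = -21705*(-1/48043) = 21705/48043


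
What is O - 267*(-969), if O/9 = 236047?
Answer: 2383146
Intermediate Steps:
O = 2124423 (O = 9*236047 = 2124423)
O - 267*(-969) = 2124423 - 267*(-969) = 2124423 + 258723 = 2383146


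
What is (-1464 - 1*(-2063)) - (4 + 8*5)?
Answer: 555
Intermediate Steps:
(-1464 - 1*(-2063)) - (4 + 8*5) = (-1464 + 2063) - (4 + 40) = 599 - 1*44 = 599 - 44 = 555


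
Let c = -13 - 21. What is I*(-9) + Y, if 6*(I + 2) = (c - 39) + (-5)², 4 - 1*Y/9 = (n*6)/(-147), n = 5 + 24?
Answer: 6696/49 ≈ 136.65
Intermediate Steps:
n = 29
c = -34
Y = 2286/49 (Y = 36 - 9*29*6/(-147) = 36 - 1566*(-1)/147 = 36 - 9*(-58/49) = 36 + 522/49 = 2286/49 ≈ 46.653)
I = -10 (I = -2 + ((-34 - 39) + (-5)²)/6 = -2 + (-73 + 25)/6 = -2 + (⅙)*(-48) = -2 - 8 = -10)
I*(-9) + Y = -10*(-9) + 2286/49 = 90 + 2286/49 = 6696/49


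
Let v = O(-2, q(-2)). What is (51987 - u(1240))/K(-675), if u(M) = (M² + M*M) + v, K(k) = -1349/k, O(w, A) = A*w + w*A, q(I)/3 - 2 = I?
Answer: -2040668775/1349 ≈ -1.5127e+6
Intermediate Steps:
q(I) = 6 + 3*I
O(w, A) = 2*A*w (O(w, A) = A*w + A*w = 2*A*w)
v = 0 (v = 2*(6 + 3*(-2))*(-2) = 2*(6 - 6)*(-2) = 2*0*(-2) = 0)
u(M) = 2*M² (u(M) = (M² + M*M) + 0 = (M² + M²) + 0 = 2*M² + 0 = 2*M²)
(51987 - u(1240))/K(-675) = (51987 - 2*1240²)/((-1349/(-675))) = (51987 - 2*1537600)/((-1349*(-1/675))) = (51987 - 1*3075200)/(1349/675) = (51987 - 3075200)*(675/1349) = -3023213*675/1349 = -2040668775/1349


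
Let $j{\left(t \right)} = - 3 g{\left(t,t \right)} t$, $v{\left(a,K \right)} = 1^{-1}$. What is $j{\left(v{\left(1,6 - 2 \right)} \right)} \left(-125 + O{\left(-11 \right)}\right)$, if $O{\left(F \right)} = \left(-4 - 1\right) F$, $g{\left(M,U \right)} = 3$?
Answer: $630$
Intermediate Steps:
$v{\left(a,K \right)} = 1$
$j{\left(t \right)} = - 9 t$ ($j{\left(t \right)} = \left(-3\right) 3 t = - 9 t$)
$O{\left(F \right)} = - 5 F$
$j{\left(v{\left(1,6 - 2 \right)} \right)} \left(-125 + O{\left(-11 \right)}\right) = \left(-9\right) 1 \left(-125 - -55\right) = - 9 \left(-125 + 55\right) = \left(-9\right) \left(-70\right) = 630$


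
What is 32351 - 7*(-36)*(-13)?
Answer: 29075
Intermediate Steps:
32351 - 7*(-36)*(-13) = 32351 + 252*(-13) = 32351 - 3276 = 29075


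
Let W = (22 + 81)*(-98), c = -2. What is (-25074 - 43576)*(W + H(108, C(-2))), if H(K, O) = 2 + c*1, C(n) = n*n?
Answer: 692953100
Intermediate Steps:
C(n) = n²
H(K, O) = 0 (H(K, O) = 2 - 2*1 = 2 - 2 = 0)
W = -10094 (W = 103*(-98) = -10094)
(-25074 - 43576)*(W + H(108, C(-2))) = (-25074 - 43576)*(-10094 + 0) = -68650*(-10094) = 692953100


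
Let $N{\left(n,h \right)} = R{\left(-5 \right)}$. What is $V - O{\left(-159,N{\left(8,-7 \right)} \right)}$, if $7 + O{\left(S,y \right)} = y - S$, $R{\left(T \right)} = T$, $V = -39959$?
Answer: $-40106$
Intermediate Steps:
$N{\left(n,h \right)} = -5$
$O{\left(S,y \right)} = -7 + y - S$ ($O{\left(S,y \right)} = -7 - \left(S - y\right) = -7 + y - S$)
$V - O{\left(-159,N{\left(8,-7 \right)} \right)} = -39959 - \left(-7 - 5 - -159\right) = -39959 - \left(-7 - 5 + 159\right) = -39959 - 147 = -40106$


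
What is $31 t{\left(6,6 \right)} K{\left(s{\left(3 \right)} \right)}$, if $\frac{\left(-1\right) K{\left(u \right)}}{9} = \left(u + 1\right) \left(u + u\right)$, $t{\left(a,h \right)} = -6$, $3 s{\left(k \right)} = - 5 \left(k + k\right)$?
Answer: $301320$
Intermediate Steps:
$s{\left(k \right)} = - \frac{10 k}{3}$ ($s{\left(k \right)} = \frac{\left(-5\right) \left(k + k\right)}{3} = \frac{\left(-5\right) 2 k}{3} = \frac{\left(-10\right) k}{3} = - \frac{10 k}{3}$)
$K{\left(u \right)} = - 18 u \left(1 + u\right)$ ($K{\left(u \right)} = - 9 \left(u + 1\right) \left(u + u\right) = - 9 \left(1 + u\right) 2 u = - 9 \cdot 2 u \left(1 + u\right) = - 18 u \left(1 + u\right)$)
$31 t{\left(6,6 \right)} K{\left(s{\left(3 \right)} \right)} = 31 \left(-6\right) \left(- 18 \left(\left(- \frac{10}{3}\right) 3\right) \left(1 - 10\right)\right) = - 186 \left(\left(-18\right) \left(-10\right) \left(1 - 10\right)\right) = - 186 \left(\left(-18\right) \left(-10\right) \left(-9\right)\right) = \left(-186\right) \left(-1620\right) = 301320$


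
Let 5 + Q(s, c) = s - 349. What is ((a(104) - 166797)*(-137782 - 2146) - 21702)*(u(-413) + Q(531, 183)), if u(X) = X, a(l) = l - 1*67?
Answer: -5506911692408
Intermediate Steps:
a(l) = -67 + l (a(l) = l - 67 = -67 + l)
Q(s, c) = -354 + s (Q(s, c) = -5 + (s - 349) = -5 + (-349 + s) = -354 + s)
((a(104) - 166797)*(-137782 - 2146) - 21702)*(u(-413) + Q(531, 183)) = (((-67 + 104) - 166797)*(-137782 - 2146) - 21702)*(-413 + (-354 + 531)) = ((37 - 166797)*(-139928) - 21702)*(-413 + 177) = (-166760*(-139928) - 21702)*(-236) = (23334393280 - 21702)*(-236) = 23334371578*(-236) = -5506911692408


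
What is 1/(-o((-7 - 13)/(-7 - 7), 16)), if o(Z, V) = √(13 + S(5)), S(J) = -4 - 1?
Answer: -√2/4 ≈ -0.35355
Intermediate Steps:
S(J) = -5
o(Z, V) = 2*√2 (o(Z, V) = √(13 - 5) = √8 = 2*√2)
1/(-o((-7 - 13)/(-7 - 7), 16)) = 1/(-2*√2) = -√2/4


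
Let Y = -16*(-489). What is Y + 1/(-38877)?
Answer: 304173647/38877 ≈ 7824.0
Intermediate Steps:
Y = 7824
Y + 1/(-38877) = 7824 + 1/(-38877) = 7824 - 1/38877 = 304173647/38877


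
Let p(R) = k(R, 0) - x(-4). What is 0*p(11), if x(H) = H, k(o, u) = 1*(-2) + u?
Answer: 0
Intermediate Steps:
k(o, u) = -2 + u
p(R) = 2 (p(R) = (-2 + 0) - 1*(-4) = -2 + 4 = 2)
0*p(11) = 0*2 = 0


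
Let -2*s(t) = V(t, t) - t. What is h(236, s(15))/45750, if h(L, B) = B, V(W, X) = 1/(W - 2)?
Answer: 97/594750 ≈ 0.00016309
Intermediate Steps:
V(W, X) = 1/(-2 + W)
s(t) = t/2 - 1/(2*(-2 + t)) (s(t) = -(1/(-2 + t) - t)/2 = t/2 - 1/(2*(-2 + t)))
h(236, s(15))/45750 = ((-1 + 15*(-2 + 15))/(2*(-2 + 15)))/45750 = ((1/2)*(-1 + 15*13)/13)*(1/45750) = ((1/2)*(1/13)*(-1 + 195))*(1/45750) = ((1/2)*(1/13)*194)*(1/45750) = (97/13)*(1/45750) = 97/594750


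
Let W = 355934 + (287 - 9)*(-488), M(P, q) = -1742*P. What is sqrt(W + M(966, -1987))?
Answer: I*sqrt(1462502) ≈ 1209.3*I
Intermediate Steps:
W = 220270 (W = 355934 + 278*(-488) = 355934 - 135664 = 220270)
sqrt(W + M(966, -1987)) = sqrt(220270 - 1742*966) = sqrt(220270 - 1682772) = sqrt(-1462502) = I*sqrt(1462502)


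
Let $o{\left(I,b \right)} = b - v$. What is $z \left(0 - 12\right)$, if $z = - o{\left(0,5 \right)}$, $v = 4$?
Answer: $12$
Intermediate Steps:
$o{\left(I,b \right)} = -4 + b$ ($o{\left(I,b \right)} = b - 4 = -4 + b$)
$z = -1$ ($z = - (-4 + 5) = \left(-1\right) 1 = -1$)
$z \left(0 - 12\right) = - (0 - 12) = \left(-1\right) \left(-12\right) = 12$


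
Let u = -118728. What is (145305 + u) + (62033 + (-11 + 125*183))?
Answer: 111474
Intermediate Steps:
(145305 + u) + (62033 + (-11 + 125*183)) = (145305 - 118728) + (62033 + (-11 + 125*183)) = 26577 + (62033 + (-11 + 22875)) = 26577 + (62033 + 22864) = 26577 + 84897 = 111474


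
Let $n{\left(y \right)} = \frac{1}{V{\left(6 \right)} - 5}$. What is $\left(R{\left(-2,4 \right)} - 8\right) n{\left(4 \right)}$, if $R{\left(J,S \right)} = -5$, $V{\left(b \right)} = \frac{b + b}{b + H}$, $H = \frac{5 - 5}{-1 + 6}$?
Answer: $\frac{13}{3} \approx 4.3333$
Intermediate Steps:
$H = 0$ ($H = \frac{0}{5} = 0 \cdot \frac{1}{5} = 0$)
$V{\left(b \right)} = 2$ ($V{\left(b \right)} = \frac{b + b}{b + 0} = \frac{2 b}{b} = 2$)
$n{\left(y \right)} = - \frac{1}{3}$ ($n{\left(y \right)} = \frac{1}{2 - 5} = \frac{1}{-3} = - \frac{1}{3}$)
$\left(R{\left(-2,4 \right)} - 8\right) n{\left(4 \right)} = \left(-5 - 8\right) \left(- \frac{1}{3}\right) = \left(-13\right) \left(- \frac{1}{3}\right) = \frac{13}{3}$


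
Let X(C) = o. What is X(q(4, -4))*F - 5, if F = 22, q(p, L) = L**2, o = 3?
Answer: 61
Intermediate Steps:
X(C) = 3
X(q(4, -4))*F - 5 = 3*22 - 5 = 66 - 5 = 61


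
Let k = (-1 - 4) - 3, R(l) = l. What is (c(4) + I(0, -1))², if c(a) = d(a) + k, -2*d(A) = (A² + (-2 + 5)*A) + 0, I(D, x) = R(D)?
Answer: 484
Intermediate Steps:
I(D, x) = D
k = -8 (k = -5 - 3 = -8)
d(A) = -3*A/2 - A²/2 (d(A) = -((A² + (-2 + 5)*A) + 0)/2 = -((A² + 3*A) + 0)/2 = -(A² + 3*A)/2 = -3*A/2 - A²/2)
c(a) = -8 - a*(3 + a)/2 (c(a) = -a*(3 + a)/2 - 8 = -8 - a*(3 + a)/2)
(c(4) + I(0, -1))² = ((-8 - ½*4*(3 + 4)) + 0)² = ((-8 - ½*4*7) + 0)² = ((-8 - 14) + 0)² = (-22 + 0)² = (-22)² = 484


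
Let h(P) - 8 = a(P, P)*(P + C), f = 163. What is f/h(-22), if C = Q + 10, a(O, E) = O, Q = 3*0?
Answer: 163/272 ≈ 0.59927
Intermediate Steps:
Q = 0
C = 10 (C = 0 + 10 = 10)
h(P) = 8 + P*(10 + P) (h(P) = 8 + P*(P + 10) = 8 + P*(10 + P))
f/h(-22) = 163/(8 + (-22)² + 10*(-22)) = 163/(8 + 484 - 220) = 163/272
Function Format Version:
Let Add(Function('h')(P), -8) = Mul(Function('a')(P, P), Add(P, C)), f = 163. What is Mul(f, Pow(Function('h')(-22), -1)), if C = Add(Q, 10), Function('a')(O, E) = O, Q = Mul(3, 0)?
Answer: Rational(163, 272) ≈ 0.59927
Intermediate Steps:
Q = 0
C = 10 (C = Add(0, 10) = 10)
Function('h')(P) = Add(8, Mul(P, Add(10, P))) (Function('h')(P) = Add(8, Mul(P, Add(P, 10))) = Add(8, Mul(P, Add(10, P))))
Mul(f, Pow(Function('h')(-22), -1)) = Mul(163, Pow(Add(8, Pow(-22, 2), Mul(10, -22)), -1)) = Mul(163, Pow(Add(8, 484, -220), -1)) = Mul(163, Pow(272, -1)) = Mul(163, Rational(1, 272)) = Rational(163, 272)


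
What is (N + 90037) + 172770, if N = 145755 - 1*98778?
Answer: 309784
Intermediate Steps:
N = 46977 (N = 145755 - 98778 = 46977)
(N + 90037) + 172770 = (46977 + 90037) + 172770 = 137014 + 172770 = 309784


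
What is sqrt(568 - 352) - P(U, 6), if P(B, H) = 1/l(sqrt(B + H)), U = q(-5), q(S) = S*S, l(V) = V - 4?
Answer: -4/15 + 6*sqrt(6) - sqrt(31)/15 ≈ 14.059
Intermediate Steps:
l(V) = -4 + V
q(S) = S**2
U = 25 (U = (-5)**2 = 25)
P(B, H) = 1/(-4 + sqrt(B + H))
sqrt(568 - 352) - P(U, 6) = sqrt(568 - 352) - 1/(-4 + sqrt(25 + 6)) = sqrt(216) - 1/(-4 + sqrt(31)) = 6*sqrt(6) - 1/(-4 + sqrt(31)) = -1/(-4 + sqrt(31)) + 6*sqrt(6)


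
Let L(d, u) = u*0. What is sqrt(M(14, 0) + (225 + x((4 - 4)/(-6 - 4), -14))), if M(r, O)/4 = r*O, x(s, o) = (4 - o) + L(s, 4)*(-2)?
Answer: 9*sqrt(3) ≈ 15.588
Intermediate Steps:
L(d, u) = 0
x(s, o) = 4 - o (x(s, o) = (4 - o) + 0*(-2) = (4 - o) + 0 = 4 - o)
M(r, O) = 4*O*r (M(r, O) = 4*(r*O) = 4*(O*r) = 4*O*r)
sqrt(M(14, 0) + (225 + x((4 - 4)/(-6 - 4), -14))) = sqrt(4*0*14 + (225 + (4 - 1*(-14)))) = sqrt(0 + (225 + (4 + 14))) = sqrt(0 + (225 + 18)) = sqrt(0 + 243) = sqrt(243) = 9*sqrt(3)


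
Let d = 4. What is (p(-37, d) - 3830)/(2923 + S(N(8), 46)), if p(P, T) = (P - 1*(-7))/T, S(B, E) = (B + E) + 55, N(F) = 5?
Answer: -7675/6058 ≈ -1.2669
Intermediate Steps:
S(B, E) = 55 + B + E
p(P, T) = (7 + P)/T (p(P, T) = (P + 7)/T = (7 + P)/T)
(p(-37, d) - 3830)/(2923 + S(N(8), 46)) = ((7 - 37)/4 - 3830)/(2923 + (55 + 5 + 46)) = ((¼)*(-30) - 3830)/(2923 + 106) = (-15/2 - 3830)/3029 = -7675/2*1/3029 = -7675/6058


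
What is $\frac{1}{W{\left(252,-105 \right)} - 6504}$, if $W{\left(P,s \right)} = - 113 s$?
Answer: $\frac{1}{5361} \approx 0.00018653$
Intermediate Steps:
$\frac{1}{W{\left(252,-105 \right)} - 6504} = \frac{1}{\left(-113\right) \left(-105\right) - 6504} = \frac{1}{11865 - 6504} = \frac{1}{5361}$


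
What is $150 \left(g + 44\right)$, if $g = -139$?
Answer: $-14250$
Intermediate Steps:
$150 \left(g + 44\right) = 150 \left(-139 + 44\right) = 150 \left(-95\right) = -14250$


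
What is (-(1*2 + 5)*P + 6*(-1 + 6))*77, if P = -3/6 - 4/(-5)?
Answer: 21483/10 ≈ 2148.3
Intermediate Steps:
P = 3/10 (P = -3*⅙ - 4*(-⅕) = -½ + ⅘ = 3/10 ≈ 0.30000)
(-(1*2 + 5)*P + 6*(-1 + 6))*77 = (-(1*2 + 5)*3/10 + 6*(-1 + 6))*77 = (-(2 + 5)*3/10 + 6*5)*77 = (-7*3/10 + 30)*77 = (-1*21/10 + 30)*77 = (-21/10 + 30)*77 = (279/10)*77 = 21483/10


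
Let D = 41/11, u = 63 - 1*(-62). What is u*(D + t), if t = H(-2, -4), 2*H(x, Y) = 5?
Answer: 17125/22 ≈ 778.41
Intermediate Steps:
H(x, Y) = 5/2 (H(x, Y) = (1/2)*5 = 5/2)
u = 125 (u = 63 + 62 = 125)
D = 41/11 (D = 41*(1/11) = 41/11 ≈ 3.7273)
t = 5/2 ≈ 2.5000
u*(D + t) = 125*(41/11 + 5/2) = 125*(137/22) = 17125/22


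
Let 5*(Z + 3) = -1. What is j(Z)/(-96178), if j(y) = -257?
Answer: 257/96178 ≈ 0.0026721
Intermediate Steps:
Z = -16/5 (Z = -3 + (⅕)*(-1) = -3 - ⅕ = -16/5 ≈ -3.2000)
j(Z)/(-96178) = -257/(-96178) = -257*(-1/96178) = 257/96178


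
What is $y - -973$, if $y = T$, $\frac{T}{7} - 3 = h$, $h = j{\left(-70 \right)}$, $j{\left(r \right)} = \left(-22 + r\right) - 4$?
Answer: $322$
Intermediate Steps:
$j{\left(r \right)} = -26 + r$
$h = -96$ ($h = -26 - 70 = -96$)
$T = -651$ ($T = 21 + 7 \left(-96\right) = 21 - 672 = -651$)
$y = -651$
$y - -973 = -651 - -973 = -651 + 973 = 322$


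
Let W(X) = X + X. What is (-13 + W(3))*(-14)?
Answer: 98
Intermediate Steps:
W(X) = 2*X
(-13 + W(3))*(-14) = (-13 + 2*3)*(-14) = (-13 + 6)*(-14) = -7*(-14) = 98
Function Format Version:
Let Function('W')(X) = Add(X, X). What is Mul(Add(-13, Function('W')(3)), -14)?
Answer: 98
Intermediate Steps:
Function('W')(X) = Mul(2, X)
Mul(Add(-13, Function('W')(3)), -14) = Mul(Add(-13, Mul(2, 3)), -14) = Mul(Add(-13, 6), -14) = Mul(-7, -14) = 98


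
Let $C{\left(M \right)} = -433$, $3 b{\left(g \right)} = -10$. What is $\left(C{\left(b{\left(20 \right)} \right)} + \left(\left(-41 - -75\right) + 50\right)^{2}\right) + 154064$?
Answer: $160687$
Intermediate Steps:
$b{\left(g \right)} = - \frac{10}{3}$ ($b{\left(g \right)} = \frac{1}{3} \left(-10\right) = - \frac{10}{3}$)
$\left(C{\left(b{\left(20 \right)} \right)} + \left(\left(-41 - -75\right) + 50\right)^{2}\right) + 154064 = \left(-433 + \left(\left(-41 - -75\right) + 50\right)^{2}\right) + 154064 = \left(-433 + \left(\left(-41 + 75\right) + 50\right)^{2}\right) + 154064 = \left(-433 + \left(34 + 50\right)^{2}\right) + 154064 = \left(-433 + 84^{2}\right) + 154064 = \left(-433 + 7056\right) + 154064 = 6623 + 154064 = 160687$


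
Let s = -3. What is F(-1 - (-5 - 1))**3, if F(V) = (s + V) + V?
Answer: 343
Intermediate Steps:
F(V) = -3 + 2*V (F(V) = (-3 + V) + V = -3 + 2*V)
F(-1 - (-5 - 1))**3 = (-3 + 2*(-1 - (-5 - 1)))**3 = (-3 + 2*(-1 - 1*(-6)))**3 = (-3 + 2*(-1 + 6))**3 = (-3 + 2*5)**3 = (-3 + 10)**3 = 7**3 = 343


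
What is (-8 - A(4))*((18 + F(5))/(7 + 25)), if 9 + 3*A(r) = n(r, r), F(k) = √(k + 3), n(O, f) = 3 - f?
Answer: -21/8 - 7*√2/24 ≈ -3.0375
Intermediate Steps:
F(k) = √(3 + k)
A(r) = -2 - r/3 (A(r) = -3 + (3 - r)/3 = -3 + (1 - r/3) = -2 - r/3)
(-8 - A(4))*((18 + F(5))/(7 + 25)) = (-8 - (-2 - ⅓*4))*((18 + √(3 + 5))/(7 + 25)) = (-8 - (-2 - 4/3))*((18 + √8)/32) = (-8 - 1*(-10/3))*((18 + 2*√2)*(1/32)) = (-8 + 10/3)*(9/16 + √2/16) = -14*(9/16 + √2/16)/3 = -21/8 - 7*√2/24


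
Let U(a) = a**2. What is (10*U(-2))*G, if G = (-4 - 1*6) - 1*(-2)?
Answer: -320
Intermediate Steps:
G = -8 (G = (-4 - 6) + 2 = -10 + 2 = -8)
(10*U(-2))*G = (10*(-2)**2)*(-8) = (10*4)*(-8) = 40*(-8) = -320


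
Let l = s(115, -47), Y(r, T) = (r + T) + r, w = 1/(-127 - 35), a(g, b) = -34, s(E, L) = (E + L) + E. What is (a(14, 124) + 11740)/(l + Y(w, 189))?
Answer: 948186/30131 ≈ 31.469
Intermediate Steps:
s(E, L) = L + 2*E
w = -1/162 (w = 1/(-162) = -1/162 ≈ -0.0061728)
Y(r, T) = T + 2*r (Y(r, T) = (T + r) + r = T + 2*r)
l = 183 (l = -47 + 2*115 = -47 + 230 = 183)
(a(14, 124) + 11740)/(l + Y(w, 189)) = (-34 + 11740)/(183 + (189 + 2*(-1/162))) = 11706/(183 + (189 - 1/81)) = 11706/(183 + 15308/81) = 11706/(30131/81) = 11706*(81/30131) = 948186/30131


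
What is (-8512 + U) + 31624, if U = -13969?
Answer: 9143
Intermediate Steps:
(-8512 + U) + 31624 = (-8512 - 13969) + 31624 = -22481 + 31624 = 9143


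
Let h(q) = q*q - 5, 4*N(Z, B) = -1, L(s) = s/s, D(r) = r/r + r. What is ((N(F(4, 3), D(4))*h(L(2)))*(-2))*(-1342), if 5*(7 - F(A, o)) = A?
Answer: 2684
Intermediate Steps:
D(r) = 1 + r
F(A, o) = 7 - A/5
L(s) = 1
N(Z, B) = -¼ (N(Z, B) = (¼)*(-1) = -¼)
h(q) = -5 + q² (h(q) = q² - 5 = -5 + q²)
((N(F(4, 3), D(4))*h(L(2)))*(-2))*(-1342) = (-(-5 + 1²)/4*(-2))*(-1342) = (-(-5 + 1)/4*(-2))*(-1342) = (-¼*(-4)*(-2))*(-1342) = (1*(-2))*(-1342) = -2*(-1342) = 2684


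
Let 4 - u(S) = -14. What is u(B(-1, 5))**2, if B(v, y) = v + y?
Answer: 324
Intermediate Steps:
u(S) = 18 (u(S) = 4 - 1*(-14) = 4 + 14 = 18)
u(B(-1, 5))**2 = 18**2 = 324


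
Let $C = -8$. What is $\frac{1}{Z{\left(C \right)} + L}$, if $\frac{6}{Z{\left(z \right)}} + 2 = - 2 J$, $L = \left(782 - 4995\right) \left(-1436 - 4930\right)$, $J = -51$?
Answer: $\frac{50}{1340997903} \approx 3.7286 \cdot 10^{-8}$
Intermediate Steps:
$L = 26819958$ ($L = \left(-4213\right) \left(-6366\right) = 26819958$)
$Z{\left(z \right)} = \frac{3}{50}$ ($Z{\left(z \right)} = \frac{6}{-2 - -102} = \frac{6}{-2 + 102} = \frac{6}{100} = 6 \cdot \frac{1}{100} = \frac{3}{50}$)
$\frac{1}{Z{\left(C \right)} + L} = \frac{1}{\frac{3}{50} + 26819958} = \frac{1}{\frac{1340997903}{50}} = \frac{50}{1340997903}$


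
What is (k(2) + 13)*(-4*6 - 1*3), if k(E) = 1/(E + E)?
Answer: -1431/4 ≈ -357.75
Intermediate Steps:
k(E) = 1/(2*E)
(k(2) + 13)*(-4*6 - 1*3) = ((½)/2 + 13)*(-4*6 - 1*3) = ((½)*(½) + 13)*(-24 - 3) = (¼ + 13)*(-27) = (53/4)*(-27) = -1431/4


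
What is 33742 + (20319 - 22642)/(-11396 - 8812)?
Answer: 681860659/20208 ≈ 33742.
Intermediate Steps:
33742 + (20319 - 22642)/(-11396 - 8812) = 33742 - 2323/(-20208) = 33742 - 2323*(-1/20208) = 33742 + 2323/20208 = 681860659/20208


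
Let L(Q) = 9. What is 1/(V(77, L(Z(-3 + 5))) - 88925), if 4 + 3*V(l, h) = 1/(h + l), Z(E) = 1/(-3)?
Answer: -258/22942993 ≈ -1.1245e-5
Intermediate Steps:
Z(E) = -1/3
V(l, h) = -4/3 + 1/(3*(h + l))
1/(V(77, L(Z(-3 + 5))) - 88925) = 1/((1 - 4*9 - 4*77)/(3*(9 + 77)) - 88925) = 1/((1/3)*(1 - 36 - 308)/86 - 88925) = 1/((1/3)*(1/86)*(-343) - 88925) = 1/(-343/258 - 88925) = 1/(-22942993/258) = -258/22942993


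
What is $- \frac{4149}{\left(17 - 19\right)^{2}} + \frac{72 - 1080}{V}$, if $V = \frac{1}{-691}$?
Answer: $\frac{2781963}{4} \approx 6.9549 \cdot 10^{5}$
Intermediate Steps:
$V = - \frac{1}{691} \approx -0.0014472$
$- \frac{4149}{\left(17 - 19\right)^{2}} + \frac{72 - 1080}{V} = - \frac{4149}{\left(17 - 19\right)^{2}} + \frac{72 - 1080}{- \frac{1}{691}} = - \frac{4149}{\left(-2\right)^{2}} + \left(72 - 1080\right) \left(-691\right) = - \frac{4149}{4} - -696528 = \left(-4149\right) \frac{1}{4} + 696528 = - \frac{4149}{4} + 696528 = \frac{2781963}{4}$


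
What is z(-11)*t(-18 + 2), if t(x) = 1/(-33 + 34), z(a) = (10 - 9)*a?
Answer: -11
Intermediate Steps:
z(a) = a (z(a) = 1*a = a)
t(x) = 1 (t(x) = 1/1 = 1)
z(-11)*t(-18 + 2) = -11*1 = -11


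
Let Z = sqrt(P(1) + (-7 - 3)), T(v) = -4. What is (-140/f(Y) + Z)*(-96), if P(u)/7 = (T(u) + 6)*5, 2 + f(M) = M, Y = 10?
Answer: 1680 - 192*sqrt(15) ≈ 936.39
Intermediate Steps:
f(M) = -2 + M
P(u) = 70 (P(u) = 7*((-4 + 6)*5) = 7*(2*5) = 7*10 = 70)
Z = 2*sqrt(15) (Z = sqrt(70 + (-7 - 3)) = sqrt(70 - 10) = sqrt(60) = 2*sqrt(15) ≈ 7.7460)
(-140/f(Y) + Z)*(-96) = (-140/(-2 + 10) + 2*sqrt(15))*(-96) = (-140/8 + 2*sqrt(15))*(-96) = (-140*1/8 + 2*sqrt(15))*(-96) = (-35/2 + 2*sqrt(15))*(-96) = 1680 - 192*sqrt(15)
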